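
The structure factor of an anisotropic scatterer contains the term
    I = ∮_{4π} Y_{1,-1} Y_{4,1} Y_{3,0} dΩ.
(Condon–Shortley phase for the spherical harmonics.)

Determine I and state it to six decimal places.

Rules hold: Σm=0, L=8 even, 3≤3≤5.
N = 3·9·7 = 189
Δ = 2!·0!·6!/9! = 1/252
Racah Σ t=1..1: t=1:−1/36 = -1/36
⇒ 3j(1 4 3; 0 0 0)² = 4/63, sgn +1
Racah Σ t=2..2: t=2:+1/72 = 1/72
⇒ 3j(1 4 3; -1 1 0)² = 5/126, sgn -1
4πI² = N·(3j₀)²·(3jₘ)² = 10/21
I = -1·√(0.47619/4π) = -0.19466390

-0.194664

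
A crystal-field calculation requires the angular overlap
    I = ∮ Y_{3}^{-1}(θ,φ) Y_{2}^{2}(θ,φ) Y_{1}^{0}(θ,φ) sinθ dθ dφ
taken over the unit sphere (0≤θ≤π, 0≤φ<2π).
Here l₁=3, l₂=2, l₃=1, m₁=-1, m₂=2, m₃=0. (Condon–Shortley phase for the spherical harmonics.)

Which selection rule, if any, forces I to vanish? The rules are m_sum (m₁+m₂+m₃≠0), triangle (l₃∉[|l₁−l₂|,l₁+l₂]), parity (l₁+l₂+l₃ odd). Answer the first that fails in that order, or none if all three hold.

m_sum

m₁+m₂+m₃ = -1 + 2 + 0 = 1  ✗
triangle: |3−2|=1 ≤ l₃=1 ≤ 3+2=5
parity: l₁+l₂+l₃ = 6 is even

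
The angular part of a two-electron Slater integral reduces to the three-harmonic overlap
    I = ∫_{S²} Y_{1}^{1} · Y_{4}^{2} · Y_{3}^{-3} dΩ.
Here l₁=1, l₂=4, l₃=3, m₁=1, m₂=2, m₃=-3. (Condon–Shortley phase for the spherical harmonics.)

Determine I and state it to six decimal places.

Checks pass: Σm=0; 8 even; l₃=3∈[3,5].
(2·1+1)(2·4+1)(2·3+1) = 189
Δ: 2! 0! 6! / 9! → 1/252
sum: t=1:−1/36 = -1/36
3j²(1 4 3; 0 0 0) = Δ·Π!·Σ² = 4/63  (sign +1)
sum: t=0:+1/1440 = 1/1440
3j²(1 4 3; 1 2 -3) = Δ·Π!·Σ² = 1/252  (sign +1)
combine: 4πI² = 189·4/63·1/252 = 1/21
take √, sign +1: I = 0.06155813

0.061558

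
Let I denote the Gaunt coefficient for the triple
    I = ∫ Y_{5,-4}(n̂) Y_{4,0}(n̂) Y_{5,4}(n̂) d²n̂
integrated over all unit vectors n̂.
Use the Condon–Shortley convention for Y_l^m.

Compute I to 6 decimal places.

-0.130198

m-sum 0 ✓  L=14 even ✓  1≤5≤9 ✓
Π(2lᵢ+1) = 11×9×11 = 1089
triangle coeff Δ(5,4,5) = 1/3153150
Σ_t [0,4]: t=0:+1/69120 t=1:−1/1728 t=2:+1/576 t=3:−1/1728 t=4:+1/69120 = 7/11520
(3j)²=2/143 [(5 4 5; 0 0 0)], sign=-1
Σ_t [3,4]: t=3:−1/25920 t=4:+1/69120 = -1/41472
(3j)²=2/143 [(5 4 5; -4 0 4)], sign=+1
⇒ 4πI² = 36/169
I = (-1)√(36/169/(4π)) = -0.13019760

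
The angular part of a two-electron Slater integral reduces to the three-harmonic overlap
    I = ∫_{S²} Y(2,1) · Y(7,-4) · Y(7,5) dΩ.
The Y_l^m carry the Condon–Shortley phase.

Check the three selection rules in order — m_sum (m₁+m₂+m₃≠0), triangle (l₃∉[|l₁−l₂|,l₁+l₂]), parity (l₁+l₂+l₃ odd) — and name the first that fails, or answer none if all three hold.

azimuthal sum: 1 − 4 + 5 = 2  ✗
5 ≤ 7 ≤ 9 (triangle on l)
L = 2 + 7 + 7 = 16 (even)

m_sum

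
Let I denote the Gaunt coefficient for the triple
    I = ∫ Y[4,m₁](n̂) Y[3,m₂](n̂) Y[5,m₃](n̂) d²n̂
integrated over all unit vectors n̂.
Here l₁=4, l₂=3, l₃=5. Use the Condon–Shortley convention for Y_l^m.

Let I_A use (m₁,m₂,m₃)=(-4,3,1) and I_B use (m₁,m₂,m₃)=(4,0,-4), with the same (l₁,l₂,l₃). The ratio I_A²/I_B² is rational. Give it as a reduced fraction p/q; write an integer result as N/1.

5/84

Same 4,3,5: normalisation and zero-m 3j drop out of the ratio.
A: Δ: 2! 6! 4! / 13! → 1/180180; sum: t=2:+1/34560 = 1/34560; 3j²(4 3 5; -4 3 1) = Δ·Π!·Σ² = 1/429  (sign +1)
B: Δ: 2! 6! 4! / 13! → 1/180180; sum: t=0:+1/8640 = 1/8640; 3j²(4 3 5; 4 0 -4) = Δ·Π!·Σ² = 28/715  (sign -1)
I_A²/I_B² = (1/429)/(28/715) = 5/84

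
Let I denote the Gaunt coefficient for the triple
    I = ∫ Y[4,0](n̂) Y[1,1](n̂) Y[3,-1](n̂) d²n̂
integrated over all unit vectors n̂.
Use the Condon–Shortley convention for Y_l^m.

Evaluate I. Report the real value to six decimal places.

0.150786

Checks pass: Σm=0; 8 even; l₃=3∈[3,5].
(2·4+1)(2·1+1)(2·3+1) = 189
Δ: 2! 6! 0! / 9! → 1/252
sum: t=1:−1/36 = -1/36
3j²(4 1 3; 0 0 0) = Δ·Π!·Σ² = 4/63  (sign +1)
sum: t=2:+1/96 = 1/96
3j²(4 1 3; 0 1 -1) = Δ·Π!·Σ² = 1/42  (sign +1)
combine: 4πI² = 189·4/63·1/42 = 2/7
take √, sign +1: I = 0.15078601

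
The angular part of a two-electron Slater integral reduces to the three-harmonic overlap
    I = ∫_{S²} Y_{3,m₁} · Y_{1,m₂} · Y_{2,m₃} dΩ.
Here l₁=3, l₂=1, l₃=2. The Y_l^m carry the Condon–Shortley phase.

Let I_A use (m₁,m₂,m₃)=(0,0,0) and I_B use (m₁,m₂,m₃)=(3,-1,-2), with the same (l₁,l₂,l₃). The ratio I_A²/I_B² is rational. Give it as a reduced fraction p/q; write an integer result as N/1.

Same 3,1,2: normalisation and zero-m 3j drop out of the ratio.
A: Δ: 2! 4! 0! / 7! → 1/105; sum: t=1:−1/4 = -1/4; 3j²(3 1 2; 0 0 0) = Δ·Π!·Σ² = 3/35  (sign -1)
B: Δ: 2! 4! 0! / 7! → 1/105; sum: t=0:+1/48 = 1/48; 3j²(3 1 2; 3 -1 -2) = Δ·Π!·Σ² = 1/7  (sign +1)
I_A²/I_B² = (3/35)/(1/7) = 3/5

3/5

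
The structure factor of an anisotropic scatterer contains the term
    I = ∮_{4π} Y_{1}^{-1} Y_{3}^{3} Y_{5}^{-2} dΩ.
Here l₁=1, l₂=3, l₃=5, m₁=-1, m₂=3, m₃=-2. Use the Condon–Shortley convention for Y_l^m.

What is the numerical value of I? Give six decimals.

|1−3|≤5≤1+3 violated ⇒ I = 0

0.000000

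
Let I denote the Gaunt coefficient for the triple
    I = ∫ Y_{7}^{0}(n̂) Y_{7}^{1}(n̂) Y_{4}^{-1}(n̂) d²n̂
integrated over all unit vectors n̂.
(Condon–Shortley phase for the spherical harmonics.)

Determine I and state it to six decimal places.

-0.037251

m-sum 0 ✓  L=18 even ✓  0≤4≤14 ✓
Π(2lᵢ+1) = 15×15×9 = 2025
triangle coeff Δ(7,7,4) = 1/58198140
Σ_t [3,7]: t=3:−1/17418240 t=4:+1/622080 t=5:−1/230400 t=6:+1/622080 t=7:−1/17418240 = -1/806400
(3j)²=2268/230945 [(7 7 4; 0 0 0)], sign=-1
Σ_t [4,7]: t=4:+1/2488320 t=5:−1/345600 t=6:+1/414720 t=7:−1/4354560 = -1/3225600
(3j)²=81/92378 [(7 7 4; 0 1 -1)], sign=+1
⇒ 4πI² = 37200870/2133423721
I = (-1)√(37200870/2133423721/(4π)) = -0.03725058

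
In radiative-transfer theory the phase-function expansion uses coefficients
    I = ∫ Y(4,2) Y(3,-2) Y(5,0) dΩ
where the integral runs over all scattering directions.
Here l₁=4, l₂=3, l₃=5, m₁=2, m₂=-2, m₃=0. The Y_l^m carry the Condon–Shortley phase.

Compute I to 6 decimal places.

Rules hold: Σm=0, L=12 even, 1≤5≤7.
N = 9·7·11 = 693
Δ = 2!·6!·4!/13! = 1/180180
Racah Σ t=0..2: t=0:+1/576 t=1:−1/144 t=2:+1/576 = -1/288
⇒ 3j(4 3 5; 0 0 0)² = 20/1001, sgn +1
Racah Σ t=0..1: t=0:+1/576 t=1:−1/2880 = 1/720
⇒ 3j(4 3 5; 2 -2 0)² = 80/3003, sgn -1
4πI² = N·(3j₀)²·(3jₘ)² = 4800/13013
I = -1·√(0.368862/4π) = -0.17132746

-0.171327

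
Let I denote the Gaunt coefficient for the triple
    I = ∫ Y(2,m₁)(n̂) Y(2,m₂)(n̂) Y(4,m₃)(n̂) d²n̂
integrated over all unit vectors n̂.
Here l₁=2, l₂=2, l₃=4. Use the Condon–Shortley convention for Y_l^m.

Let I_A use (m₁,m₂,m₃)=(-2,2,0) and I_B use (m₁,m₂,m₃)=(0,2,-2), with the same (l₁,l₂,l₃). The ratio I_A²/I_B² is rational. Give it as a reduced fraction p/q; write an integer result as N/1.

1/15

Shared (l₁,l₂,l₃)=(2,2,4): N and (l;000)² cancel in I_A²/I_B².
A: Δ = 0!·4!·4!/9! = 1/630; Racah Σ t=0..0: t=0:+1/576 = 1/576; ⇒ 3j(2 2 4; -2 2 0)² = 1/630, sgn +1
B: Δ = 0!·4!·4!/9! = 1/630; Racah Σ t=0..0: t=0:+1/96 = 1/96; ⇒ 3j(2 2 4; 0 2 -2)² = 1/42, sgn +1
I_A²/I_B² = (1/630)/(1/42) = 1/15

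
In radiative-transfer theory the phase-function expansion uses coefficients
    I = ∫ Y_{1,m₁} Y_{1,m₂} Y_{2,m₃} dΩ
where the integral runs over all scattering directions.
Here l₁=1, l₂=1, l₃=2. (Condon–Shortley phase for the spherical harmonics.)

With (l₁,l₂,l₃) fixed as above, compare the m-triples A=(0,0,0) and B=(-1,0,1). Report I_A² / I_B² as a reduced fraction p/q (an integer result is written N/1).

Same 1,1,2: normalisation and zero-m 3j drop out of the ratio.
A: Δ: 0! 2! 2! / 5! → 1/30; sum: t=0:+1/1 = 1/1; 3j²(1 1 2; 0 0 0) = Δ·Π!·Σ² = 2/15  (sign +1)
B: Δ: 0! 2! 2! / 5! → 1/30; sum: t=0:+1/2 = 1/2; 3j²(1 1 2; -1 0 1) = Δ·Π!·Σ² = 1/10  (sign -1)
I_A²/I_B² = (2/15)/(1/10) = 4/3

4/3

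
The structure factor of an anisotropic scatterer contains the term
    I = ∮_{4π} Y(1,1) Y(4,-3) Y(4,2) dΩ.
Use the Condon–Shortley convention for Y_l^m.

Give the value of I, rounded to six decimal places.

0.000000

Σlᵢ=9 odd — θ-integrand is odd under cosθ→−cosθ; I=0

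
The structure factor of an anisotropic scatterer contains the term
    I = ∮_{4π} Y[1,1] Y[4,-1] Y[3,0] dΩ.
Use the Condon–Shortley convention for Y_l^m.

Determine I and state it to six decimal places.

-0.194664

Rules hold: Σm=0, L=8 even, 3≤3≤5.
N = 3·9·7 = 189
Δ = 2!·0!·6!/9! = 1/252
Racah Σ t=1..1: t=1:−1/36 = -1/36
⇒ 3j(1 4 3; 0 0 0)² = 4/63, sgn +1
Racah Σ t=0..0: t=0:+1/72 = 1/72
⇒ 3j(1 4 3; 1 -1 0)² = 5/126, sgn -1
4πI² = N·(3j₀)²·(3jₘ)² = 10/21
I = -1·√(0.47619/4π) = -0.19466390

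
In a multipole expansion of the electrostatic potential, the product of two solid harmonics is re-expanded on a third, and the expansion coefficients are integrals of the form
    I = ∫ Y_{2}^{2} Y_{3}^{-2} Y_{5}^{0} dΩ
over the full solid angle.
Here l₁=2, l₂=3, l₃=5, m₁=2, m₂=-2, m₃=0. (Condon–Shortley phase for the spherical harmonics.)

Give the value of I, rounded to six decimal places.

m-sum 0 ✓  L=10 even ✓  1≤5≤5 ✓
Π(2lᵢ+1) = 5×7×11 = 385
triangle coeff Δ(2,3,5) = 1/2310
Σ_t [0,0]: t=0:+1/144 = 1/144
(3j)²=10/231 [(2 3 5; 0 0 0)], sign=-1
Σ_t [0,0]: t=0:+1/2880 = 1/2880
(3j)²=1/462 [(2 3 5; 2 -2 0)], sign=-1
⇒ 4πI² = 25/693
I = (+1)√(25/693/(4π)) = 0.05357948

0.053579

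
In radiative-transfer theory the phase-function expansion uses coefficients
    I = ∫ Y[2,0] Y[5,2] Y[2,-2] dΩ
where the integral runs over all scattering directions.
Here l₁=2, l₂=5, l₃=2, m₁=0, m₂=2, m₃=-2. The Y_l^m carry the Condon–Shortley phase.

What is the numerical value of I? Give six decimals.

|2−5|≤2≤2+5 violated ⇒ I = 0

0.000000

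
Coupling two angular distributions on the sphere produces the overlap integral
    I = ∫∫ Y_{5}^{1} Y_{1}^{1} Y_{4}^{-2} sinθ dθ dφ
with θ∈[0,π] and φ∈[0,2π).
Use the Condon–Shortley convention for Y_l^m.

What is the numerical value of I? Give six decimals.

-0.120286

m-sum 0 ✓  L=10 even ✓  4≤4≤6 ✓
Π(2lᵢ+1) = 11×3×9 = 297
triangle coeff Δ(5,1,4) = 1/495
Σ_t [1,1]: t=1:−1/576 = -1/576
(3j)²=5/99 [(5 1 4; 0 0 0)], sign=-1
Σ_t [2,2]: t=2:+1/2880 = 1/2880
(3j)²=2/165 [(5 1 4; 1 1 -2)], sign=+1
⇒ 4πI² = 2/11
I = (-1)√(2/11/(4π)) = -0.12028562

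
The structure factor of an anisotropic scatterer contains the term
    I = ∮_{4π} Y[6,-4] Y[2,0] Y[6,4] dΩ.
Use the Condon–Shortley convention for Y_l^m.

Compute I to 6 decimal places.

-0.022938

m-sum 0 ✓  L=14 even ✓  4≤6≤8 ✓
Π(2lᵢ+1) = 13×5×13 = 845
triangle coeff Δ(6,2,6) = 1/90090
Σ_t [0,2]: t=0:+1/69120 t=1:−1/14400 t=2:+1/69120 = -7/172800
(3j)²=14/715 [(6 2 6; 0 0 0)], sign=-1
Σ_t [0,2]: t=0:+1/14515200 t=1:−1/362880 t=2:+1/322560 = 1/2419200
(3j)²=2/5005 [(6 2 6; -4 0 4)], sign=+1
⇒ 4πI² = 4/605
I = (-1)√(4/605/(4π)) = -0.02293757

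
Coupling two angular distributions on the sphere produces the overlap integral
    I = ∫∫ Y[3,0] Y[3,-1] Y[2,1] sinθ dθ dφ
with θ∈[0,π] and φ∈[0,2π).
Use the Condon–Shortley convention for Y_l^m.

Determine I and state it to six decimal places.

Checks pass: Σm=0; 8 even; l₃=2∈[0,6].
(2·3+1)(2·3+1)(2·2+1) = 245
Δ: 4! 2! 2! / 9! → 1/3780
sum: t=1:−1/24 t=2:+1/4 t=3:−1/24 = 1/6
3j²(3 3 2; 0 0 0) = Δ·Π!·Σ² = 4/105  (sign +1)
sum: t=1:−1/12 t=2:+1/8 = 1/24
3j²(3 3 2; 0 -1 1) = Δ·Π!·Σ² = 1/210  (sign -1)
combine: 4πI² = 245·4/105·1/210 = 2/45
take √, sign -1: I = -0.05947080

-0.059471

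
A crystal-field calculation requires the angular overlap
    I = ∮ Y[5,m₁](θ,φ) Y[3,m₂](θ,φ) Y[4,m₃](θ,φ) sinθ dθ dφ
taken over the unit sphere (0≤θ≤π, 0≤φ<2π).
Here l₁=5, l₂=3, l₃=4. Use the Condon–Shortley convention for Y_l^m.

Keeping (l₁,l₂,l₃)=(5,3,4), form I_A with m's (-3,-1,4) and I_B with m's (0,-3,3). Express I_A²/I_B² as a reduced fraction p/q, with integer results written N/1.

224/75

Same 5,3,4: normalisation and zero-m 3j drop out of the ratio.
A: Δ: 4! 6! 2! / 13! → 1/180180; sum: t=2:+1/5760 = 1/5760; 3j²(5 3 4; -3 -1 4) = Δ·Π!·Σ² = 56/2145  (sign +1)
B: Δ: 4! 6! 2! / 13! → 1/180180; sum: t=0:+1/5760 = 1/5760; 3j²(5 3 4; 0 -3 3) = Δ·Π!·Σ² = 5/572  (sign -1)
I_A²/I_B² = (56/2145)/(5/572) = 224/75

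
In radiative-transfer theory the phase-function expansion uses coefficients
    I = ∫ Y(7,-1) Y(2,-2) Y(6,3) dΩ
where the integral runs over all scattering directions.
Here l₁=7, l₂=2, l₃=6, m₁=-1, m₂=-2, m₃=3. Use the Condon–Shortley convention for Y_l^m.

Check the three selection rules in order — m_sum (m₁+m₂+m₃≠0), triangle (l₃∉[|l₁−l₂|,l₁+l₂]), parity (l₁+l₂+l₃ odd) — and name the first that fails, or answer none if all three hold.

parity

m₁+m₂+m₃ = -1 − 2 + 3 = 0  ✓
triangle: |7−2|=5 ≤ l₃=6 ≤ 7+2=9  ✓
parity: l₁+l₂+l₃ = 15 is odd  ✗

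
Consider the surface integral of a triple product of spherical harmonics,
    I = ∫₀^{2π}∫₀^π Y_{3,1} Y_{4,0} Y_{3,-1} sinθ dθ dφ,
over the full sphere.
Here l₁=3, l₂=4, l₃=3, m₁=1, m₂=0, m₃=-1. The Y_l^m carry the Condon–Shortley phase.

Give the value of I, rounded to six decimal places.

Rules hold: Σm=0, L=10 even, 1≤3≤7.
N = 7·9·7 = 441
Δ = 4!·2!·4!/11! = 1/34650
Racah Σ t=1..3: t=1:−1/72 t=2:+1/16 t=3:−1/72 = 5/144
⇒ 3j(3 4 3; 0 0 0)² = 2/77, sgn -1
Racah Σ t=0..2: t=0:+1/1152 t=1:−1/36 t=2:+1/32 = 5/1152
⇒ 3j(3 4 3; 1 0 -1)² = 1/1386, sgn +1
4πI² = N·(3j₀)²·(3jₘ)² = 1/121
I = -1·√(0.00826446/4π) = -0.02564498

-0.025645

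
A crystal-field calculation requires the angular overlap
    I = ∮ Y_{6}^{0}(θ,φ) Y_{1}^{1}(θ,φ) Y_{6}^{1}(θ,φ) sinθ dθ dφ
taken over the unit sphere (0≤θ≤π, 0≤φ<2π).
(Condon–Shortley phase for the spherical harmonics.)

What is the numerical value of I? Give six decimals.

0.000000

m-sum = 0 + 1 + 1 = 2 ≠ 0 ⇒ I = 0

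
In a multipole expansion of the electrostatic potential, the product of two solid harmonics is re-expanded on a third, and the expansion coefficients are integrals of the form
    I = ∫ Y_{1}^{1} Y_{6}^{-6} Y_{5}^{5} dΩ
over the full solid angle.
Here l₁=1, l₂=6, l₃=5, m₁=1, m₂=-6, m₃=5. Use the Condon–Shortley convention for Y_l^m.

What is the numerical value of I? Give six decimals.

Rules hold: Σm=0, L=12 even, 5≤5≤7.
N = 3·13·11 = 429
Δ = 2!·0!·10!/13! = 1/858
Racah Σ t=1..1: t=1:−1/14400 = -1/14400
⇒ 3j(1 6 5; 0 0 0)² = 6/143, sgn +1
Racah Σ t=0..0: t=0:+1/7257600 = 1/7257600
⇒ 3j(1 6 5; 1 -6 5)² = 1/13, sgn +1
4πI² = N·(3j₀)²·(3jₘ)² = 18/13
I = +1·√(1.38462/4π) = 0.33194004

0.331940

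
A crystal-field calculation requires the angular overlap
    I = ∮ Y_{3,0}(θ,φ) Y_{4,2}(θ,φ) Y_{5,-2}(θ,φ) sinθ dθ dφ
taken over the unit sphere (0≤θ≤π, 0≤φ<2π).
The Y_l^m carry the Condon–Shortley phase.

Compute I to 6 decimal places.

0.022664

Rules hold: Σm=0, L=12 even, 1≤5≤7.
N = 7·9·11 = 693
Δ = 2!·4!·6!/13! = 1/180180
Racah Σ t=0..2: t=0:+1/576 t=1:−1/144 t=2:+1/576 = -1/288
⇒ 3j(3 4 5; 0 0 0)² = 20/1001, sgn +1
Racah Σ t=0..2: t=0:+1/8640 t=1:−1/480 t=2:+1/576 = -1/4320
⇒ 3j(3 4 5; 0 2 -2)² = 1/2145, sgn +1
4πI² = N·(3j₀)²·(3jₘ)² = 12/1859
I = +1·√(0.00645508/4π) = 0.02266449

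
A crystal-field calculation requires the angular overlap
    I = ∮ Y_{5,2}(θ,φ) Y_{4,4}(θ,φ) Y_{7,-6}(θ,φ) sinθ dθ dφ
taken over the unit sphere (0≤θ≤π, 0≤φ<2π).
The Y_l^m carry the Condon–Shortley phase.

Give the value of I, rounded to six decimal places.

-0.188638

m-sum 0 ✓  L=16 even ✓  1≤7≤9 ✓
Π(2lᵢ+1) = 11×9×15 = 1485
triangle coeff Δ(5,4,7) = 1/6126120
Σ_t [0,2]: t=0:+1/69120 t=1:−1/20736 t=2:+1/69120 = -1/51840
(3j)²=280/21879 [(5 4 7; 0 0 0)], sign=+1
Σ_t [2,2]: t=2:+1/7257600 = 1/7257600
(3j)²=2/85 [(5 4 7; 2 4 -6)], sign=-1
⇒ 4πI² = 1680/3757
I = (-1)√(1680/3757/(4π)) = -0.18863797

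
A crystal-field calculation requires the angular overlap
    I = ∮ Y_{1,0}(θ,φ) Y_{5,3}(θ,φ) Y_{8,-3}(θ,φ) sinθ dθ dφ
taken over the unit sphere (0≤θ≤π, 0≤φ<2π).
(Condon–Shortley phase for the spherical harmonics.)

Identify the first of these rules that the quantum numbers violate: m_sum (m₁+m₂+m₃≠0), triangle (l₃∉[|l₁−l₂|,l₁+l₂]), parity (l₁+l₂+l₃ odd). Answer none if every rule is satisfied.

azimuthal sum: 0 + 3 − 3 = 0  ✓
4 ≤ 8 ≤ 6 (triangle on l)  ✗
L = 1 + 5 + 8 = 14 (even)

triangle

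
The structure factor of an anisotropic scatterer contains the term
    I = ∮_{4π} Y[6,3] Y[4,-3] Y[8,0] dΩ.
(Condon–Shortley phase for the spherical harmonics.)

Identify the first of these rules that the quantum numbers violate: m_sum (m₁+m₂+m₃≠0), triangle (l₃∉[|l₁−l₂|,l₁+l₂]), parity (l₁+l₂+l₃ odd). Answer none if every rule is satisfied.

Σmᵢ = 0  ✓
l₃∈[|l₁−l₂|,l₁+l₂]=[2,10], have l₃=8  ✓
Σlᵢ = 18 ⇒ even  ✓

none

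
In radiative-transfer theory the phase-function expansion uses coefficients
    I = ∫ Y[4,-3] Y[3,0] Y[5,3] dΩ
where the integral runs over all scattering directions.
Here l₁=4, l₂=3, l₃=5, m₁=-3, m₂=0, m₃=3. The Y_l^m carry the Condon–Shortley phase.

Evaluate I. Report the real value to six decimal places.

0.103862

Checks pass: Σm=0; 12 even; l₃=5∈[1,7].
(2·4+1)(2·3+1)(2·5+1) = 693
Δ: 2! 6! 4! / 13! → 1/180180
sum: t=0:+1/576 t=1:−1/144 t=2:+1/576 = -1/288
3j²(4 3 5; 0 0 0) = Δ·Π!·Σ² = 20/1001  (sign +1)
sum: t=1:−1/2880 t=2:+1/1440 = 1/2880
3j²(4 3 5; -3 0 3) = Δ·Π!·Σ² = 7/715  (sign +1)
combine: 4πI² = 693·20/1001·7/715 = 252/1859
take √, sign +1: I = 0.10386175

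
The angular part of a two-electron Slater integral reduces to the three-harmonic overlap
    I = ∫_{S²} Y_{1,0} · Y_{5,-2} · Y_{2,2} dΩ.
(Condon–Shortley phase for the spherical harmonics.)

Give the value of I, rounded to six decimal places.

0.000000

triangle: need 4≤l₃≤6, have 2; I=0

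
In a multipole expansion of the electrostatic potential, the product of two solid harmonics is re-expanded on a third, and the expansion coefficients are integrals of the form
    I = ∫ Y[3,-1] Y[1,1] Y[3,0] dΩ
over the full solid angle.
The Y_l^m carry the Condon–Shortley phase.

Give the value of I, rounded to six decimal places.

0.000000

Σlᵢ=7 odd — θ-integrand is odd under cosθ→−cosθ; I=0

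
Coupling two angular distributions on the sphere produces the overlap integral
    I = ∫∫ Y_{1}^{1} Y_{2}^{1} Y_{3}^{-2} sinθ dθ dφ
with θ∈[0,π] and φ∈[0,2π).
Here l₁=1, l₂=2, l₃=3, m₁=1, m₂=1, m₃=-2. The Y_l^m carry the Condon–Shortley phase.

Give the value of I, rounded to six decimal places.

0.261169

Rules hold: Σm=0, L=6 even, 1≤3≤3.
N = 3·5·7 = 105
Δ = 0!·2!·4!/7! = 1/105
Racah Σ t=0..0: t=0:+1/4 = 1/4
⇒ 3j(1 2 3; 0 0 0)² = 3/35, sgn -1
Racah Σ t=0..0: t=0:+1/12 = 1/12
⇒ 3j(1 2 3; 1 1 -2)² = 2/21, sgn -1
4πI² = N·(3j₀)²·(3jₘ)² = 6/7
I = +1·√(0.857143/4π) = 0.26116903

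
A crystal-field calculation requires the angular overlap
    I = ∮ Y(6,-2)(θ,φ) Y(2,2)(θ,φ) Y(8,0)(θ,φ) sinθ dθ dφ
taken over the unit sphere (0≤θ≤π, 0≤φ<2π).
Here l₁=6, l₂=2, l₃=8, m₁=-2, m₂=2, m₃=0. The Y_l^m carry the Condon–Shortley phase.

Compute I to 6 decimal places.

m-sum 0 ✓  L=16 even ✓  4≤8≤8 ✓
Π(2lᵢ+1) = 13×5×17 = 1105
triangle coeff Δ(6,2,8) = 1/30940
Σ_t [0,0]: t=0:+1/2073600 = 1/2073600
(3j)²=28/1105 [(6 2 8; 0 0 0)], sign=+1
Σ_t [0,0]: t=0:+1/23224320 = 1/23224320
(3j)²=1/442 [(6 2 8; -2 2 0)], sign=+1
⇒ 4πI² = 14/221
I = (+1)√(14/221/(4π)) = 0.07100075

0.071001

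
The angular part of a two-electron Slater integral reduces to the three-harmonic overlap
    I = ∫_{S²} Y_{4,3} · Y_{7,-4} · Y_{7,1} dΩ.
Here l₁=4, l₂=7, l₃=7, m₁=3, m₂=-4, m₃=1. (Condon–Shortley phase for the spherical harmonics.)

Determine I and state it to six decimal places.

Checks pass: Σm=0; 18 even; l₃=7∈[3,11].
(2·4+1)(2·7+1)(2·7+1) = 2025
Δ: 4! 4! 10! / 19! → 1/58198140
sum: t=0:+1/17418240 t=1:−1/622080 t=2:+1/230400 t=3:−1/622080 t=4:+1/17418240 = 1/806400
3j²(4 7 7; 0 0 0) = Δ·Π!·Σ² = 2268/230945  (sign -1)
sum: t=0:+1/4354560 t=1:−1/11612160 = 1/6967296
3j²(4 7 7; 3 -4 1) = Δ·Π!·Σ² = 625/50388  (sign +1)
combine: 4πI² = 2025·2268/230945·625/50388 = 47840625/193947611
take √, sign -1: I = -0.14010424

-0.140104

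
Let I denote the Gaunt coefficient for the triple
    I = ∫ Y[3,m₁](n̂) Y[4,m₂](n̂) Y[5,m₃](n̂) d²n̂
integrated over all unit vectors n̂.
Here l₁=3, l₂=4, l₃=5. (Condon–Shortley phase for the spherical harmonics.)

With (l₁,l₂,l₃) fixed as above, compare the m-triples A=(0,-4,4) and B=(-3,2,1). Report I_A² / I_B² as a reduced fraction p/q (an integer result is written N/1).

784/375

Shared (l₁,l₂,l₃)=(3,4,5): N and (l;000)² cancel in I_A²/I_B².
A: Δ = 2!·4!·6!/13! = 1/180180; Racah Σ t=0..0: t=0:+1/8640 = 1/8640; ⇒ 3j(3 4 5; 0 -4 4)² = 28/715, sgn -1
B: Δ = 2!·4!·6!/13! = 1/180180; Racah Σ t=2..2: t=2:+1/2304 = 1/2304; ⇒ 3j(3 4 5; -3 2 1)² = 75/4004, sgn +1
I_A²/I_B² = (28/715)/(75/4004) = 784/375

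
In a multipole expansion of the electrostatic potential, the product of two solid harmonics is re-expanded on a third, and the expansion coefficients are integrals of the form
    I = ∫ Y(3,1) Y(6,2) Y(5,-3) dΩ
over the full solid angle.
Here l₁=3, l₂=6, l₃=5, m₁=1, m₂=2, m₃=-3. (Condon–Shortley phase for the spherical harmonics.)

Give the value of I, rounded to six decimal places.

-0.145631

Checks pass: Σm=0; 14 even; l₃=5∈[3,9].
(2·3+1)(2·6+1)(2·5+1) = 1001
Δ: 4! 2! 8! / 15! → 1/675675
sum: t=1:−1/8640 t=2:+1/2304 t=3:−1/8640 = 7/34560
3j²(3 6 5; 0 0 0) = Δ·Π!·Σ² = 7/429  (sign -1)
sum: t=0:+1/1935360 t=1:−1/30240 t=2:+1/11520 = 1/18432
3j²(3 6 5; 1 2 -3) = Δ·Π!·Σ² = 7/429  (sign +1)
combine: 4πI² = 1001·7/429·7/429 = 343/1287
take √, sign -1: I = -0.14563067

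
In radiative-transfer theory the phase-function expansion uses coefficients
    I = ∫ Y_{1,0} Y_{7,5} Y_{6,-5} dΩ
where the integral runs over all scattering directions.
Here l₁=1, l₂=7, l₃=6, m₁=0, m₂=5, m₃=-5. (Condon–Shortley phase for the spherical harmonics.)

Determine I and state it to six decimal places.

-0.171413

m-sum 0 ✓  L=14 even ✓  6≤6≤8 ✓
Π(2lᵢ+1) = 3×15×13 = 585
triangle coeff Δ(1,7,6) = 1/1365
Σ_t [1,1]: t=1:−1/518400 = -1/518400
(3j)²=7/195 [(1 7 6; 0 0 0)], sign=-1
Σ_t [1,1]: t=1:−1/39916800 = -1/39916800
(3j)²=8/455 [(1 7 6; 0 5 -5)], sign=+1
⇒ 4πI² = 24/65
I = (-1)√(24/65/(4π)) = -0.17141310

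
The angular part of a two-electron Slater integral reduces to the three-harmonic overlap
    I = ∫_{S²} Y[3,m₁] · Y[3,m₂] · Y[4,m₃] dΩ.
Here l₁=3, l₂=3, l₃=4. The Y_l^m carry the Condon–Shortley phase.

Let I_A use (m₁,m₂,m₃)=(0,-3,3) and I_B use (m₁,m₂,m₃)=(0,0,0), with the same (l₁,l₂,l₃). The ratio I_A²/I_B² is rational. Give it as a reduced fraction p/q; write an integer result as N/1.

7/4

Same 3,3,4: normalisation and zero-m 3j drop out of the ratio.
A: Δ: 2! 4! 4! / 11! → 1/34650; sum: t=0:+1/288 = 1/288; 3j²(3 3 4; 0 -3 3) = Δ·Π!·Σ² = 1/22  (sign -1)
B: Δ: 2! 4! 4! / 11! → 1/34650; sum: t=0:+1/72 t=1:−1/16 t=2:+1/72 = -5/144; 3j²(3 3 4; 0 0 0) = Δ·Π!·Σ² = 2/77  (sign -1)
I_A²/I_B² = (1/22)/(2/77) = 7/4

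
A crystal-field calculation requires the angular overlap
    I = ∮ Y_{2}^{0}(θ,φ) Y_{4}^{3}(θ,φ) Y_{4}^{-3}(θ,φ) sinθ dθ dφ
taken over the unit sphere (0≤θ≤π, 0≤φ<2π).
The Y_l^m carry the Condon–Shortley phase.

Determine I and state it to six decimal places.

Checks pass: Σm=0; 10 even; l₃=4∈[2,6].
(2·2+1)(2·4+1)(2·4+1) = 405
Δ: 2! 2! 6! / 11! → 1/13860
sum: t=0:+1/192 t=1:−1/36 t=2:+1/192 = -5/288
3j²(2 4 4; 0 0 0) = Δ·Π!·Σ² = 20/693  (sign -1)
sum: t=1:−1/720 t=2:+1/480 = 1/1440
3j²(2 4 4; 0 3 -3) = Δ·Π!·Σ² = 7/1980  (sign -1)
combine: 4πI² = 405·20/693·7/1980 = 5/121
take √, sign +1: I = 0.05734392

0.057344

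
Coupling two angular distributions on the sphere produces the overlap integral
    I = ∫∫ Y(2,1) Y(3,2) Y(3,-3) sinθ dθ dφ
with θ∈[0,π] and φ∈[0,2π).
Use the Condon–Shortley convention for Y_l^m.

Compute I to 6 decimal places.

Rules hold: Σm=0, L=8 even, 1≤3≤5.
N = 5·7·7 = 245
Δ = 2!·2!·4!/9! = 1/3780
Racah Σ t=0..2: t=0:+1/24 t=1:−1/4 t=2:+1/24 = -1/6
⇒ 3j(2 3 3; 0 0 0)² = 4/105, sgn +1
Racah Σ t=1..1: t=1:−1/48 = -1/48
⇒ 3j(2 3 3; 1 2 -3)² = 5/84, sgn -1
4πI² = N·(3j₀)²·(3jₘ)² = 5/9
I = -1·√(0.555556/4π) = -0.21026104

-0.210261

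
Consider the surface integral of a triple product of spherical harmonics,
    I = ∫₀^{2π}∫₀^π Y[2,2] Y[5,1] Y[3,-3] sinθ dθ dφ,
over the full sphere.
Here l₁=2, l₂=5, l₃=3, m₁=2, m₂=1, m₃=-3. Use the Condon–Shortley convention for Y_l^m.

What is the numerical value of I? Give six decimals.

-0.023961

m-sum 0 ✓  L=10 even ✓  3≤3≤7 ✓
Π(2lᵢ+1) = 5×11×7 = 385
triangle coeff Δ(2,5,3) = 1/2310
Σ_t [2,2]: t=2:+1/144 = 1/144
(3j)²=10/231 [(2 5 3; 0 0 0)], sign=-1
Σ_t [0,0]: t=0:+1/17280 = 1/17280
(3j)²=1/2310 [(2 5 3; 2 1 -3)], sign=+1
⇒ 4πI² = 5/693
I = (-1)√(5/693/(4π)) = -0.02396147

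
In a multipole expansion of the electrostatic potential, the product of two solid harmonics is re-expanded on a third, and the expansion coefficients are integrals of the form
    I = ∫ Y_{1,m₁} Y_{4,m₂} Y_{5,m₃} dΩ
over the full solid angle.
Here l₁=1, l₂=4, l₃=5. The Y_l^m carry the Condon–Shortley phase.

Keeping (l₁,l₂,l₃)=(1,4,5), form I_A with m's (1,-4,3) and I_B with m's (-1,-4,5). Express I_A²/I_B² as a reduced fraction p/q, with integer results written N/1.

1/45

Same 1,4,5: normalisation and zero-m 3j drop out of the ratio.
A: Δ: 0! 2! 8! / 11! → 1/495; sum: t=0:+1/80640 = 1/80640; 3j²(1 4 5; 1 -4 3) = Δ·Π!·Σ² = 1/495  (sign +1)
B: Δ: 0! 2! 8! / 11! → 1/495; sum: t=0:+1/80640 = 1/80640; 3j²(1 4 5; -1 -4 5) = Δ·Π!·Σ² = 1/11  (sign +1)
I_A²/I_B² = (1/495)/(1/11) = 1/45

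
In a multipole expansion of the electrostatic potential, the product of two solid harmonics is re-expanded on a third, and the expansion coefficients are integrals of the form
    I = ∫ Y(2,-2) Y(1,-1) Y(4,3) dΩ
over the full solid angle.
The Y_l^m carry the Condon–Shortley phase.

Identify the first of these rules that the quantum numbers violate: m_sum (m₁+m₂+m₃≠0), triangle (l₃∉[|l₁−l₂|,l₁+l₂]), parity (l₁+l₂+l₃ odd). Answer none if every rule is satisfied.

m₁+m₂+m₃ = -2 − 1 + 3 = 0  ✓
triangle: |2−1|=1 ≤ l₃=4 ≤ 2+1=3  ✗
parity: l₁+l₂+l₃ = 7 is odd

triangle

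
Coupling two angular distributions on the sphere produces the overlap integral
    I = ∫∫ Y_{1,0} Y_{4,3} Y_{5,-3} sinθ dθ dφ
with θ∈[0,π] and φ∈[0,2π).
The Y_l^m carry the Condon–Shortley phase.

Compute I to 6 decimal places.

m-sum 0 ✓  L=10 even ✓  3≤5≤5 ✓
Π(2lᵢ+1) = 3×9×11 = 297
triangle coeff Δ(1,4,5) = 1/495
Σ_t [0,0]: t=0:+1/576 = 1/576
(3j)²=5/99 [(1 4 5; 0 0 0)], sign=-1
Σ_t [0,0]: t=0:+1/5040 = 1/5040
(3j)²=16/495 [(1 4 5; 0 3 -3)], sign=+1
⇒ 4πI² = 16/33
I = (-1)√(16/33/(4π)) = -0.19642560

-0.196426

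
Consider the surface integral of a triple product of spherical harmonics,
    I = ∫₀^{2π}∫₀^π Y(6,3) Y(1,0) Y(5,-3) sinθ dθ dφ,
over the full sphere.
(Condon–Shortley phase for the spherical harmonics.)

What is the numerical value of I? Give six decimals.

Checks pass: Σm=0; 12 even; l₃=5∈[5,7].
(2·6+1)(2·1+1)(2·5+1) = 429
Δ: 2! 10! 0! / 13! → 1/858
sum: t=1:−1/14400 = -1/14400
3j²(6 1 5; 0 0 0) = Δ·Π!·Σ² = 6/143  (sign +1)
sum: t=1:−1/80640 = -1/80640
3j²(6 1 5; 3 0 -3) = Δ·Π!·Σ² = 9/286  (sign -1)
combine: 4πI² = 429·6/143·9/286 = 81/143
take √, sign -1: I = -0.21230956

-0.212310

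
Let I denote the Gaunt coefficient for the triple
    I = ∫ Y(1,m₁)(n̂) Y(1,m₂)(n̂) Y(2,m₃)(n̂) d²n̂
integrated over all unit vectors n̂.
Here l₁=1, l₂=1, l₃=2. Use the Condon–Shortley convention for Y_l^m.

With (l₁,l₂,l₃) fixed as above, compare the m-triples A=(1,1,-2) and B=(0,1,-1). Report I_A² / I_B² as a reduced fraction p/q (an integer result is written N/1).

2/1

l's match ⇒ only the (l;m) 3-j factors differ between A and B.
A: triangle coeff Δ(1,1,2) = 1/30; Σ_t [0,0]: t=0:+1/4 = 1/4; (3j)²=1/5 [(1 1 2; 1 1 -2)], sign=+1
B: triangle coeff Δ(1,1,2) = 1/30; Σ_t [0,0]: t=0:+1/2 = 1/2; (3j)²=1/10 [(1 1 2; 0 1 -1)], sign=-1
I_A²/I_B² = (1/5)/(1/10) = 2/1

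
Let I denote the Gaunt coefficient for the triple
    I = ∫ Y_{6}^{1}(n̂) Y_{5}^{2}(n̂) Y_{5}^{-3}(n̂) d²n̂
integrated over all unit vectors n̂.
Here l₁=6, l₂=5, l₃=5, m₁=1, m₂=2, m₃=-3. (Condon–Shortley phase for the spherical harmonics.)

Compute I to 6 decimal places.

Checks pass: Σm=0; 16 even; l₃=5∈[1,11].
(2·6+1)(2·5+1)(2·5+1) = 1573
Δ: 6! 6! 4! / 17! → 1/28588560
sum: t=1:−1/345600 t=2:+1/13824 t=3:−1/5184 t=4:+1/13824 t=5:−1/345600 = -7/129600
3j²(6 5 5; 0 0 0) = Δ·Π!·Σ² = 80/7293  (sign +1)
sum: t=3:−1/41472 t=4:+1/34560 t=5:−1/345600 = 1/518400
3j²(6 5 5; 1 2 -3) = Δ·Π!·Σ² = 7/36465  (sign +1)
combine: 4πI² = 1573·80/7293·7/36465 = 112/33813
take √, sign +1: I = 0.01623537

0.016235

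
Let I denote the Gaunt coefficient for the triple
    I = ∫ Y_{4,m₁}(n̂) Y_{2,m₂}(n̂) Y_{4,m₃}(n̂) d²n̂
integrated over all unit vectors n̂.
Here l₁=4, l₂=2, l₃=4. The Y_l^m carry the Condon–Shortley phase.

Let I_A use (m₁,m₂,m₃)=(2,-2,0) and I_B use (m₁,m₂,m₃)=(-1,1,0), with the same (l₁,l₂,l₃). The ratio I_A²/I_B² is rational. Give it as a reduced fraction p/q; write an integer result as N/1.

l's match ⇒ only the (l;m) 3-j factors differ between A and B.
A: triangle coeff Δ(4,2,4) = 1/13860; Σ_t [0,0]: t=0:+1/192 = 1/192; (3j)²=3/77 [(4 2 4; 2 -2 0)], sign=+1
B: triangle coeff Δ(4,2,4) = 1/13860; Σ_t [1,2]: t=1:−1/96 t=2:+1/72 = 1/288; (3j)²=1/462 [(4 2 4; -1 1 0)], sign=+1
I_A²/I_B² = (3/77)/(1/462) = 18/1

18/1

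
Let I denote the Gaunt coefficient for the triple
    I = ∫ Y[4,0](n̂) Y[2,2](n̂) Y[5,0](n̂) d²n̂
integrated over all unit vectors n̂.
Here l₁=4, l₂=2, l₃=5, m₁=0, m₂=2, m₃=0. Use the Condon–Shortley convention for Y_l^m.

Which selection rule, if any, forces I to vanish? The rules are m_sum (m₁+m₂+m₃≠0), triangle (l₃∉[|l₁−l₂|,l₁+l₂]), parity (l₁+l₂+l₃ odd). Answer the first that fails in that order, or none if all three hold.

m_sum

azimuthal sum: 0 + 2 + 0 = 2  ✗
2 ≤ 5 ≤ 6 (triangle on l)
L = 4 + 2 + 5 = 11 (odd)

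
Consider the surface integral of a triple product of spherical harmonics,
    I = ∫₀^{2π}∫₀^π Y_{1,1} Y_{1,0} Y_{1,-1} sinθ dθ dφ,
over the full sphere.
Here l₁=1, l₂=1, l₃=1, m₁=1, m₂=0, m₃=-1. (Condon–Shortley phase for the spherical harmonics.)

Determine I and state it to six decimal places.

0.000000

Σlᵢ=3 odd — θ-integrand is odd under cosθ→−cosθ; I=0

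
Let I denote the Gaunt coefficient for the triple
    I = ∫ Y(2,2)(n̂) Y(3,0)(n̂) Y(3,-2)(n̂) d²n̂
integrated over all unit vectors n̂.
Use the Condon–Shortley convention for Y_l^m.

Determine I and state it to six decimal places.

-0.188063

Rules hold: Σm=0, L=8 even, 1≤3≤5.
N = 5·7·7 = 245
Δ = 2!·2!·4!/9! = 1/3780
Racah Σ t=0..2: t=0:+1/24 t=1:−1/4 t=2:+1/24 = -1/6
⇒ 3j(2 3 3; 0 0 0)² = 4/105, sgn +1
Racah Σ t=0..0: t=0:+1/24 = 1/24
⇒ 3j(2 3 3; 2 0 -2)² = 1/21, sgn -1
4πI² = N·(3j₀)²·(3jₘ)² = 4/9
I = -1·√(0.444444/4π) = -0.18806319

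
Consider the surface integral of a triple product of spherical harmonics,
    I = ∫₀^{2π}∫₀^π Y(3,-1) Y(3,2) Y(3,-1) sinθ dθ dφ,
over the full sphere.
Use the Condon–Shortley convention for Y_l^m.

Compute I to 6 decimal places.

0.000000

L=9 odd ⇒ parity kills the (l;000) factor ⇒ I = 0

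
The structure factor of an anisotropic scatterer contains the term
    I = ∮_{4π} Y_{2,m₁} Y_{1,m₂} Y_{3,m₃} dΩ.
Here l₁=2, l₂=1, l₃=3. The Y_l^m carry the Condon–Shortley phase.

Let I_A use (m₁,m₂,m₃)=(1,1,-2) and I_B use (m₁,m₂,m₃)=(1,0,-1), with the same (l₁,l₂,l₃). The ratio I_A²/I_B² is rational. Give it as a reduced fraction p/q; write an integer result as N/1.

Same 2,1,3: normalisation and zero-m 3j drop out of the ratio.
A: Δ: 0! 4! 2! / 7! → 1/105; sum: t=0:+1/12 = 1/12; 3j²(2 1 3; 1 1 -2) = Δ·Π!·Σ² = 2/21  (sign -1)
B: Δ: 0! 4! 2! / 7! → 1/105; sum: t=0:+1/6 = 1/6; 3j²(2 1 3; 1 0 -1) = Δ·Π!·Σ² = 8/105  (sign +1)
I_A²/I_B² = (2/21)/(8/105) = 5/4

5/4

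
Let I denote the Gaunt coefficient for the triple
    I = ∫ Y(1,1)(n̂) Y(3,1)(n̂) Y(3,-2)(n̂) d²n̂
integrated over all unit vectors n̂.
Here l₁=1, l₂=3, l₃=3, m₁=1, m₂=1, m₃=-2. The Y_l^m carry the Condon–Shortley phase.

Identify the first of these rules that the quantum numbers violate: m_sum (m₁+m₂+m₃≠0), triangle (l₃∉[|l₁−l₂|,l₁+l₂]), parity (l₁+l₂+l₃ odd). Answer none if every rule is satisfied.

azimuthal sum: 1 + 1 − 2 = 0  ✓
2 ≤ 3 ≤ 4 (triangle on l)  ✓
L = 1 + 3 + 3 = 7 (odd)  ✗

parity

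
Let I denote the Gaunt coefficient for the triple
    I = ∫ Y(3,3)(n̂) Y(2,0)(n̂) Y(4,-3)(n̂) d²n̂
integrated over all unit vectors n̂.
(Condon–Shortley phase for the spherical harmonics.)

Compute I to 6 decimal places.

0.000000

l₁+l₂+l₃=9 is odd: 3j(l;000)=0 ⇒ I=0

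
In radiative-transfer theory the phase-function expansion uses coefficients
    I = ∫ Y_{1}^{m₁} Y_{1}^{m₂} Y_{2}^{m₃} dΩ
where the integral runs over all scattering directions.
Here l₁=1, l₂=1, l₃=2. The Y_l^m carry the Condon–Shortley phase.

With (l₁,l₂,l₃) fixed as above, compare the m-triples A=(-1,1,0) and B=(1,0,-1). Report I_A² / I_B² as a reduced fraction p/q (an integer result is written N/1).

1/3

Shared (l₁,l₂,l₃)=(1,1,2): N and (l;000)² cancel in I_A²/I_B².
A: Δ = 0!·2!·2!/5! = 1/30; Racah Σ t=0..0: t=0:+1/4 = 1/4; ⇒ 3j(1 1 2; -1 1 0)² = 1/30, sgn +1
B: Δ = 0!·2!·2!/5! = 1/30; Racah Σ t=0..0: t=0:+1/2 = 1/2; ⇒ 3j(1 1 2; 1 0 -1)² = 1/10, sgn -1
I_A²/I_B² = (1/30)/(1/10) = 1/3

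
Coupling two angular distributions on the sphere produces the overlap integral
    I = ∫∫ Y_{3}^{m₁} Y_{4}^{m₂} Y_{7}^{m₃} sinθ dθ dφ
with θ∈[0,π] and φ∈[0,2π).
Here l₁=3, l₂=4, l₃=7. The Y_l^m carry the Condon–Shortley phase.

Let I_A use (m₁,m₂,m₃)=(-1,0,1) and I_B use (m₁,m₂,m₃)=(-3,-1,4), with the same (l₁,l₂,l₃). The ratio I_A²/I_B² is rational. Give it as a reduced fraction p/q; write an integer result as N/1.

25/11

Shared (l₁,l₂,l₃)=(3,4,7): N and (l;000)² cancel in I_A²/I_B².
A: Δ = 0!·6!·8!/15! = 1/45045; Racah Σ t=0..0: t=0:+1/27648 = 1/27648; ⇒ 3j(3 4 7; -1 0 1)² = 10/429, sgn +1
B: Δ = 0!·6!·8!/15! = 1/45045; Racah Σ t=0..0: t=0:+1/518400 = 1/518400; ⇒ 3j(3 4 7; -3 -1 4)² = 2/195, sgn -1
I_A²/I_B² = (10/429)/(2/195) = 25/11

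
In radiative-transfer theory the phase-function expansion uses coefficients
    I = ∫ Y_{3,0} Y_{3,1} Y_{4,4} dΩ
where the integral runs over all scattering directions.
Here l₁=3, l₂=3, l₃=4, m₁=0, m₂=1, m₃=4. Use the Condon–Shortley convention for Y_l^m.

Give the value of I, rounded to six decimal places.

0.000000

m-sum = 0 + 1 + 4 = 5 ≠ 0 ⇒ I = 0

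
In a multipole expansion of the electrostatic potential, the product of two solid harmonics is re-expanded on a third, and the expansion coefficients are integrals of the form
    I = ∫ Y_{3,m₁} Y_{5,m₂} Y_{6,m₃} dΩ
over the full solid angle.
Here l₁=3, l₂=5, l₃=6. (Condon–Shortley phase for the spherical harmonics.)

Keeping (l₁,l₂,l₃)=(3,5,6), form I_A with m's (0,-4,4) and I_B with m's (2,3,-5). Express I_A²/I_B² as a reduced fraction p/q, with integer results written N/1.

Same 3,5,6: normalisation and zero-m 3j drop out of the ratio.
A: Δ: 2! 4! 8! / 15! → 1/675675; sum: t=0:+1/60480 t=1:−1/161280 = 1/96768; 3j²(3 5 6; 0 -4 4) = Δ·Π!·Σ² = 15/1001  (sign +1)
B: Δ: 2! 4! 8! / 15! → 1/675675; sum: t=0:+1/483840 t=1:−1/120960 = -1/161280; 3j²(3 5 6; 2 3 -5) = Δ·Π!·Σ² = 2/91  (sign +1)
I_A²/I_B² = (15/1001)/(2/91) = 15/22

15/22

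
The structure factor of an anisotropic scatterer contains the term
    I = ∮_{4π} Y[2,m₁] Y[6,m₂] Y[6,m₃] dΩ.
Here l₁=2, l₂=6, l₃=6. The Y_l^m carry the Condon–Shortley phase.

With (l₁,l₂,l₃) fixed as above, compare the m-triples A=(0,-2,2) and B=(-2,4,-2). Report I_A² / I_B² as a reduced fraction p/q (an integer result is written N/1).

Same 2,6,6: normalisation and zero-m 3j drop out of the ratio.
A: Δ: 2! 2! 10! / 15! → 1/90090; sum: t=0:+1/69120 t=1:−1/30240 t=2:+1/322560 = -1/64512; 3j²(2 6 6; 0 -2 2) = Δ·Π!·Σ² = 10/1001  (sign -1)
B: Δ: 2! 2! 10! / 15! → 1/90090; sum: t=2:+1/322560 = 1/322560; 3j²(2 6 6; -2 4 -2) = Δ·Π!·Σ² = 18/1001  (sign +1)
I_A²/I_B² = (10/1001)/(18/1001) = 5/9

5/9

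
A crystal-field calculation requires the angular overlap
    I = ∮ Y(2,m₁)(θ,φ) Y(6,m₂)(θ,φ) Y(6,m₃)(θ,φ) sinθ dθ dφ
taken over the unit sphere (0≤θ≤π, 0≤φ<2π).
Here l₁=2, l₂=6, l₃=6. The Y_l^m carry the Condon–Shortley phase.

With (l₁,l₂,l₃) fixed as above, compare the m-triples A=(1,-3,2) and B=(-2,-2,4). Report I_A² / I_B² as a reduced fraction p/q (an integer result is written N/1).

5/6

Same 2,6,6: normalisation and zero-m 3j drop out of the ratio.
A: Δ: 2! 2! 10! / 15! → 1/90090; sum: t=0:+1/60480 t=1:−1/161280 = 1/96768; 3j²(2 6 6; 1 -3 2) = Δ·Π!·Σ² = 15/1001  (sign +1)
B: Δ: 2! 2! 10! / 15! → 1/90090; sum: t=2:+1/322560 = 1/322560; 3j²(2 6 6; -2 -2 4) = Δ·Π!·Σ² = 18/1001  (sign +1)
I_A²/I_B² = (15/1001)/(18/1001) = 5/6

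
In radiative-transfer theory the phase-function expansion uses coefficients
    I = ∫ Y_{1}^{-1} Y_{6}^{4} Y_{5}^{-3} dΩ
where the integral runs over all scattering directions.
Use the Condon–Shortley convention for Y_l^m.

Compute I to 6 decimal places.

Checks pass: Σm=0; 12 even; l₃=5∈[5,7].
(2·1+1)(2·6+1)(2·5+1) = 429
Δ: 2! 0! 10! / 13! → 1/858
sum: t=1:−1/14400 = -1/14400
3j²(1 6 5; 0 0 0) = Δ·Π!·Σ² = 6/143  (sign +1)
sum: t=2:+1/161280 = 1/161280
3j²(1 6 5; -1 4 -3) = Δ·Π!·Σ² = 15/286  (sign +1)
combine: 4πI² = 429·6/143·15/286 = 135/143
take √, sign +1: I = 0.27409047

0.274090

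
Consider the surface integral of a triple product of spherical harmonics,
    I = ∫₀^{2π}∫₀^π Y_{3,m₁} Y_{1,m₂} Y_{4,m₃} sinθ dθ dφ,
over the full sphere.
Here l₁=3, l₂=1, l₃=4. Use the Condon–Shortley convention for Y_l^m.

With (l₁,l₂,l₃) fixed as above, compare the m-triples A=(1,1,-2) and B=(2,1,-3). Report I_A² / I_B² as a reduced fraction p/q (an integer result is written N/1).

5/7

Same 3,1,4: normalisation and zero-m 3j drop out of the ratio.
A: Δ: 0! 6! 2! / 9! → 1/252; sum: t=0:+1/96 = 1/96; 3j²(3 1 4; 1 1 -2) = Δ·Π!·Σ² = 5/84  (sign +1)
B: Δ: 0! 6! 2! / 9! → 1/252; sum: t=0:+1/240 = 1/240; 3j²(3 1 4; 2 1 -3) = Δ·Π!·Σ² = 1/12  (sign -1)
I_A²/I_B² = (5/84)/(1/12) = 5/7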